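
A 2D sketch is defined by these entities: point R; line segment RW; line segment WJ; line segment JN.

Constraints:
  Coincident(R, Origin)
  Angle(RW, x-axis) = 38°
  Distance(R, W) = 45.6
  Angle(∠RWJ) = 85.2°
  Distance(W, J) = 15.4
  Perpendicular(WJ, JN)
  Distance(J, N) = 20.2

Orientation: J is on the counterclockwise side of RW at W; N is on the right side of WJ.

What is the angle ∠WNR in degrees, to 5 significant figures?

27.312°

∠RWJ = 85.2°, so WJ runs at 38.0° + (180° − 85.2°) = 132.80° from the x-axis; with |WJ| = 15.4, J = W + 15.4·(cos 132.80°, sin 132.80°) = (25.470, 39.374). WJ is perpendicular to JN; with |JN| = 20.2 on the right of WJ, N = J + 20.2·(0.73373, 0.67944) = (40.291, 53.098). Then cos ∠WNR = NW·NR / (|NW||NR|), giving 27.312°.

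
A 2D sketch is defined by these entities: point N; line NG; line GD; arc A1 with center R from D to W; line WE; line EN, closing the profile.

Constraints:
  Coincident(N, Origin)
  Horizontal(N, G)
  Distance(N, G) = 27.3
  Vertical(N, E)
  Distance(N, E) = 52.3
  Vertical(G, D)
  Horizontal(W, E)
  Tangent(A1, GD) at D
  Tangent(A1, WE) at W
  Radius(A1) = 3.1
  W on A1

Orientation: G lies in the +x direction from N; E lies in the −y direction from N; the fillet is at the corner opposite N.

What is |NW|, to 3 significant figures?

57.6

N is at the origin; NG is horizontal with |NG| = 27.3 and G on the +x side, so G = (27.3, 0.00). NE is vertical with |NE| = 52.3 and E on the −y side, so E = (0.00, -52.3). The virtual corner opposite N is at (27.3, -52.3). Since A1 is tangent to GD there, RD ⟂ GD and the tangent condition forces RW to be normal to WE, with radius 3.1, so the center R sits 3.1 in from both sides at R = (24.2, -49.2). That places the tangent points at D = (27.3, -49.2) on GD and W = (24.2, -52.3) on WE. Then |NW| = |W − N| = 57.6.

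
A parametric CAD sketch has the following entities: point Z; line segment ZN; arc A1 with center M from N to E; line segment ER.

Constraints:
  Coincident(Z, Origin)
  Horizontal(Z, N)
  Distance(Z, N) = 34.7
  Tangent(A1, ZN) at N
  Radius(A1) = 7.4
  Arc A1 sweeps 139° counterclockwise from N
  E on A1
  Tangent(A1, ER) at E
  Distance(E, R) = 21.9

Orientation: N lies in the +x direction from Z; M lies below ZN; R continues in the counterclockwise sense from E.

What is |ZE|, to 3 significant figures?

32.5

Z is at the origin; ZN is horizontal with |ZN| = 34.7 and N on the +x side, so N = (34.7, 0.00). The tangent condition forces MN to be normal to ZN, so M = N + (0, -7.4) = (34.7, -7.40). On A1, N sits at bearing 90° from M; a 139° counterclockwise sweep puts E at bearing 229°, so E = M + 7.4·(cos 229°, sin 229°) = (29.8, -13.0). Then |ZE| = |E − Z| = 32.5.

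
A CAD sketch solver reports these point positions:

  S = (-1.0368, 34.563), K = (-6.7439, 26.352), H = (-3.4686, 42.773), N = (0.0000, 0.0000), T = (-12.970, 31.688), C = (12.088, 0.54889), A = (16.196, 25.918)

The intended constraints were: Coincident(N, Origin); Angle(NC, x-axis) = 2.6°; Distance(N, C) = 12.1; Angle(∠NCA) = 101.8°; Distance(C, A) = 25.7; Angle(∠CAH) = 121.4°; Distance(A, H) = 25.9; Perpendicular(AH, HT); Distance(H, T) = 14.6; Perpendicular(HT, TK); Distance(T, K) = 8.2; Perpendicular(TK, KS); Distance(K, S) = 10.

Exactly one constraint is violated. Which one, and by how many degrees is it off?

Perpendicular(TK, KS) — off by 5.80°.

N = (0.00, 0.00) ✓; NC at 2.600° ✓; |NC| = 12.10 ✓; ∠NCA = 101.8° ✓; |CA| = 25.70 ✓; ∠CAH = 121.4° ✓; |AH| = 25.90 ✓; ∠(AH, HT) = 90.00° ✓; |HT| = 14.60 ✓; ∠(HT, TK) = 90.00° ✓; |TK| = 8.200 ✓; ∠(TK, KS) = 95.80° ✗; |KS| = 10.00 ✓.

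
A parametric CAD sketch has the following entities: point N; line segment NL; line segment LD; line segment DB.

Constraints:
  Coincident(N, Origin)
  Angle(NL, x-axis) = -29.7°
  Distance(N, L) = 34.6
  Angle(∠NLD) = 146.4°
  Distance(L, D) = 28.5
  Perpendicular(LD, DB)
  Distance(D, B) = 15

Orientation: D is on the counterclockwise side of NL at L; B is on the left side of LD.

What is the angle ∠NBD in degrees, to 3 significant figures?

94.1°

∠NLD = 146.4°, so LD runs at -29.7° + (180° − 146.4°) = 3.90° from the x-axis; with |LD| = 28.5, D = L + 28.5·(cos 3.90°, sin 3.90°) = (58.5, -15.2). LD is perpendicular to DB; with |DB| = 15.0 on the left of LD, B = D + 15.0·(-0.0680, 0.998) = (57.5, -0.239). Then cos ∠NBD = BN·BD / (|BN||BD|), giving 94.1°.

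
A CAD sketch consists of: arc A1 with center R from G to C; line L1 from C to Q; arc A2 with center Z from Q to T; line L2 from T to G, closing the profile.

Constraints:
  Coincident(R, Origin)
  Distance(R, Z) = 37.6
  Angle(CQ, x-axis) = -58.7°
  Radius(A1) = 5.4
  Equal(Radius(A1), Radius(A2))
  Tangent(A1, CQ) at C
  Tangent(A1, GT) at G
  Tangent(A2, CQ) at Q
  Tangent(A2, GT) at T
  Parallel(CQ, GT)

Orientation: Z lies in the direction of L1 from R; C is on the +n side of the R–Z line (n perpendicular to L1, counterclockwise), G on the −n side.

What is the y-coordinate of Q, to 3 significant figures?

-29.3

The slot axis is L1's direction at -58.7°, so u = (cos -58.7°, sin -58.7°) = (0.520, -0.854) and n = (−sin -58.7°, cos -58.7°) = (0.854, 0.520). R is at the origin and Z lies 37.6 along u from R, so Z = 37.6·u = (19.5, -32.1). Tangency of A1 to both parallel lines with radius 5.4 puts C and G at R ± 5.4·n: C = (4.61, 2.81), G = (-4.61, -2.81). Equal radii place Q and T the same way about Z: Q = Z + 5.4·n = (24.1, -29.3), T = Z − 5.4·n = (14.9, -34.9). So Q.y = -29.3.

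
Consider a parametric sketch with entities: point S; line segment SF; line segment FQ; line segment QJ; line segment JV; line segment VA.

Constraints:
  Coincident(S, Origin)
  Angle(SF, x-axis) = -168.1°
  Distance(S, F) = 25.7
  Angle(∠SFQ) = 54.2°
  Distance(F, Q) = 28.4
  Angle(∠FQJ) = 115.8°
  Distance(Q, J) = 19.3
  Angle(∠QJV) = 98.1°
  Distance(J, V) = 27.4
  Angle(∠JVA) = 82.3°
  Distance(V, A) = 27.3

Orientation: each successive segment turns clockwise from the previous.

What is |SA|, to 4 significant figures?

18.18

S is at the origin; SF runs at -168.1° with length 25.7, so F = (-25.15, -5.299). ∠SFQ = 54.2° gives FQ at 66.10° from the x-axis; with |FQ| = 28.4, Q = (-13.64, 20.67). ∠FQJ = 115.8° gives QJ at 1.900° from the x-axis; with |QJ| = 19.3, J = (5.648, 21.31). ∠QJV = 98.1° gives JV at -80.00° from the x-axis; with |JV| = 27.4, V = (10.41, -5.678). ∠JVA = 82.3° gives VA at -177.7° from the x-axis; with |VA| = 27.3, A = (-16.87, -6.774). Then |SA| = |A − S| = 18.18.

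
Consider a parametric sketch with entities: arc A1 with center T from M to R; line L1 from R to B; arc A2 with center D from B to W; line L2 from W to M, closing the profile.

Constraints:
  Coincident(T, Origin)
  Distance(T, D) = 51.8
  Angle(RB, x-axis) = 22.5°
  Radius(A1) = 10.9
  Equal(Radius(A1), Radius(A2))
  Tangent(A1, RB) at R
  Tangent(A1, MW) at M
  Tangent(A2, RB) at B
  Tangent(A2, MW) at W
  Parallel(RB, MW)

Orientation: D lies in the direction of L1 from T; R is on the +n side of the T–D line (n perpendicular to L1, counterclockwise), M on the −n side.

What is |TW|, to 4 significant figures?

52.93

The slot axis is L1's direction at 22.5°, so u = (cos 22.5°, sin 22.5°) = (0.9239, 0.3827) and n = (−sin 22.5°, cos 22.5°) = (-0.3827, 0.9239). T is at the origin and D lies 51.8 along u from T, so D = 51.8·u = (47.86, 19.82). Tangency of A1 to both parallel lines with radius 10.9 puts R and M at T ± 10.9·n: R = (-4.171, 10.07), M = (4.171, -10.07). Equal radii place B and W the same way about D: B = D + 10.9·n = (43.69, 29.89), W = D − 10.9·n = (52.03, 9.753). Then |TW| = |W − T| = 52.93.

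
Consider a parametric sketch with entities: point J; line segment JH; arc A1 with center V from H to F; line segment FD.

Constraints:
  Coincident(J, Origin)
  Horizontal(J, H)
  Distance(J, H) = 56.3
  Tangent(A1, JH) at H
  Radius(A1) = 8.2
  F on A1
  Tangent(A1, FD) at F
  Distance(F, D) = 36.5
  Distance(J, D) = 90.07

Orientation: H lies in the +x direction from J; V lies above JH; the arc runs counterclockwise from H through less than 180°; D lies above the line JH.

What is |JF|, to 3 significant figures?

63.2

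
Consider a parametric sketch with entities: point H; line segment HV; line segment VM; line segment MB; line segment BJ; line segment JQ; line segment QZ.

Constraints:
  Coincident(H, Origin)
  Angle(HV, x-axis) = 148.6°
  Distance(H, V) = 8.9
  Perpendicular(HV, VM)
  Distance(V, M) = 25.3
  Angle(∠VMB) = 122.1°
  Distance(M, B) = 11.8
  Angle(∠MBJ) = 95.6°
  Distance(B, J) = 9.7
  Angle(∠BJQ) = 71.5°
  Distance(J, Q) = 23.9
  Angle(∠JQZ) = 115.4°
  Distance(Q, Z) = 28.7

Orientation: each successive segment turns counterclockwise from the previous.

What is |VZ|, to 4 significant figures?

45.26

H is at the origin; HV runs at 148.6° with length 8.9, so V = (-7.597, 4.637). HV is perpendicular to VM, so VM runs at -121.4°; with |VM| = 25.3, M = (-20.78, -16.96). ∠VMB = 122.1° gives MB at -63.50° from the x-axis; with |MB| = 11.8, B = (-15.51, -27.52). ∠MBJ = 95.6° gives BJ at 20.90° from the x-axis; with |BJ| = 9.7, J = (-6.451, -24.06). ∠BJQ = 71.5° gives JQ at 129.4° from the x-axis; with |JQ| = 23.9, Q = (-21.62, -5.589). ∠JQZ = 115.4° gives QZ at -166.0° from the x-axis; with |QZ| = 28.7, Z = (-49.47, -12.53). Then |VZ| = |Z − V| = 45.26.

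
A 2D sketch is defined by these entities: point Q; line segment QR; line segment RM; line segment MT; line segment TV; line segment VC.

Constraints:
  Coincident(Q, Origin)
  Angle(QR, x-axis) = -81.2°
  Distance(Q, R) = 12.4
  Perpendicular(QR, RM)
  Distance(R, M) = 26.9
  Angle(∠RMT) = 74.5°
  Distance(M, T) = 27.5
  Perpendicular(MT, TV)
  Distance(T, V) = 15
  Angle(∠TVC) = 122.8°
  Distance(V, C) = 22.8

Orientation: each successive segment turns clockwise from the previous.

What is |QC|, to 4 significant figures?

11.80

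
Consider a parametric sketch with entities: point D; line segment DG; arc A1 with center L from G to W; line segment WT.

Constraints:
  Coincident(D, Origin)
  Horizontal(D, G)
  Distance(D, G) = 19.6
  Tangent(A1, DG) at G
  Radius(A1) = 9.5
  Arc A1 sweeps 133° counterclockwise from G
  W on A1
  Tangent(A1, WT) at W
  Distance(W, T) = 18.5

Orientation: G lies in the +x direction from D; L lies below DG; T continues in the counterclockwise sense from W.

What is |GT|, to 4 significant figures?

30.05

D is at the origin; DG is horizontal with |DG| = 19.6 and G on the +x side, so G = (19.60, 0.000). Tangency of A1 to DG means the radius LG is perpendicular to DG, so L = G + (0, -9.5) = (19.60, -9.500). On A1, G sits at bearing 90° from L; a 133° counterclockwise sweep puts W at bearing 223°, so W = L + 9.5·(cos 223°, sin 223°) = (12.65, -15.98). A1 meets WT tangentially, so LW is at right angles to WT, so WT runs along (−sin 223°, cos 223°); with |WT| = 18.5, T = (25.27, -29.51). Then |GT| = |T − G| = 30.05.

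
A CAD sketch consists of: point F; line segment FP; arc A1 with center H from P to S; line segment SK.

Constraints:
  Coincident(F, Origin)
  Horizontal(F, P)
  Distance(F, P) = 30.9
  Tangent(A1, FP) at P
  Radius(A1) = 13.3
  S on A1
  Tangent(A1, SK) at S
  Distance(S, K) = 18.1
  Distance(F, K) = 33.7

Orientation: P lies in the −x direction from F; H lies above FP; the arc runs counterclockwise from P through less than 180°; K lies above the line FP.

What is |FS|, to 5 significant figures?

21.277

Checks: |HS| = 13.30 ✓; ∠(HS, SK) = 90.00° ✓; |SK| = 18.10 ✓; |FK| = 33.70 ✓.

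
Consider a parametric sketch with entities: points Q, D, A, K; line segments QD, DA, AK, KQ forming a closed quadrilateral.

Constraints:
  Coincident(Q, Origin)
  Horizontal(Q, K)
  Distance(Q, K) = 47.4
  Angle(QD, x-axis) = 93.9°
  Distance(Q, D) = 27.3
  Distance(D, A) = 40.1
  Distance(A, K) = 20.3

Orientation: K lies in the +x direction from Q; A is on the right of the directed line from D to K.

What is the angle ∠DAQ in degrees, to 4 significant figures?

42.71°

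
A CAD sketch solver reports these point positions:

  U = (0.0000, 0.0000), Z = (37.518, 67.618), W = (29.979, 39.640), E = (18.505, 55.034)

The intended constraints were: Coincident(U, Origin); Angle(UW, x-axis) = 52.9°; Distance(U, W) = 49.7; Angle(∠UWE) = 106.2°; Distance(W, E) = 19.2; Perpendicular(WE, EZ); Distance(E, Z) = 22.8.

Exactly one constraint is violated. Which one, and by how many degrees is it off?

Perpendicular(WE, EZ) — off by 3.20°.

U = (0.00, 0.00) ✓; UW at 52.90° ✓; |UW| = 49.70 ✓; ∠UWE = 106.2° ✓; |WE| = 19.20 ✓; ∠(WE, EZ) = 93.20° ✗; |EZ| = 22.80 ✓.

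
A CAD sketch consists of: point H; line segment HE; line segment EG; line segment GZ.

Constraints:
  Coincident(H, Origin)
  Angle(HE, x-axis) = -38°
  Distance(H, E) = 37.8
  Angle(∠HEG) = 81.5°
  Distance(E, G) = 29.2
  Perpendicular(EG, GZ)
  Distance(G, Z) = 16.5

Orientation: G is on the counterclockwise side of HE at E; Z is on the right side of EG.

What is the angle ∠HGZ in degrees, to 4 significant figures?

147.7°

H is at the origin; HE runs at -38.0° with length 37.8, so E = 37.8·(cos -38.0°, sin -38.0°) = (29.79, -23.27). ∠HEG = 81.5°, so EG runs at -38.0° + (180° − 81.5°) = 60.50° from the x-axis; with |EG| = 29.2, G = E + 29.2·(cos 60.50°, sin 60.50°) = (44.17, 2.142). EG is perpendicular to GZ; with |GZ| = 16.5 on the right of EG, Z = G + 16.5·(0.8704, -0.4924) = (58.53, -5.983). Then cos ∠HGZ = GH·GZ / (|GH||GZ|), giving 147.7°.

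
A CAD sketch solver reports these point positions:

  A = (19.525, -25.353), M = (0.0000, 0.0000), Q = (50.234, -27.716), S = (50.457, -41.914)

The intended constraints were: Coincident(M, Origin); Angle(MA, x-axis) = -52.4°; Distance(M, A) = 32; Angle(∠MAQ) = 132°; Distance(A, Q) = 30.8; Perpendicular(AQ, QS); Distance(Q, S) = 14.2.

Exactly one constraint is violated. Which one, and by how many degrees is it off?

Perpendicular(AQ, QS) — off by 5.30°.

M = (0.00, 0.00) ✓; MA at -52.40° ✓; |MA| = 32.00 ✓; ∠MAQ = 132.0° ✓; |AQ| = 30.80 ✓; ∠(AQ, QS) = 84.70° ✗; |QS| = 14.20 ✓.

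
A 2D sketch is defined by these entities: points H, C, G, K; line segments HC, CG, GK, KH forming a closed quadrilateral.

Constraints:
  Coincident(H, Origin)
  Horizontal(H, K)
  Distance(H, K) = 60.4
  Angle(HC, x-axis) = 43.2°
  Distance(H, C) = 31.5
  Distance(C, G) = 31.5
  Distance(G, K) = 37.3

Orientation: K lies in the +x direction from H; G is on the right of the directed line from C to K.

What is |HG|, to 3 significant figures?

26.4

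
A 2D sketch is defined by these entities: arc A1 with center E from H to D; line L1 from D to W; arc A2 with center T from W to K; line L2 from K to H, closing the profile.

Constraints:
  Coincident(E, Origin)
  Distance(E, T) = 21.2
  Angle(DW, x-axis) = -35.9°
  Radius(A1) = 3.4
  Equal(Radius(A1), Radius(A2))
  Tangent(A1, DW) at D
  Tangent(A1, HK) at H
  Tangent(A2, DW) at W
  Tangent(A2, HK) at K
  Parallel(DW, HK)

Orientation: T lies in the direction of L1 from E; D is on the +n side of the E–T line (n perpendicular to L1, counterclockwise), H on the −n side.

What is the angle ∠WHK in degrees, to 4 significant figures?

17.78°

Tangency of A1 to both parallel lines with radius 3.4 puts D and H at E ± 3.4·n: D = (1.994, 2.754), H = (-1.994, -2.754). Equal radii place W and K the same way about T: W = T + 3.4·n = (19.17, -9.677), K = T − 3.4·n = (15.18, -15.19). Then cos ∠WHK = HW·HK / (|HW||HK|), giving 17.78°.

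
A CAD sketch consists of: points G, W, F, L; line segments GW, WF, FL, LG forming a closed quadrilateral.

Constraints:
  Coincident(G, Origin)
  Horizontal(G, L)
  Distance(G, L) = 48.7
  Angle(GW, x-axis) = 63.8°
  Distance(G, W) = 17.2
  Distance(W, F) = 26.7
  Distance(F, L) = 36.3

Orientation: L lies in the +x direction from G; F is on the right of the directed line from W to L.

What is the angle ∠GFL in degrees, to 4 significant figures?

126.2°

Checks: |WF| = 26.70 ✓; |FL| = 36.30 ✓.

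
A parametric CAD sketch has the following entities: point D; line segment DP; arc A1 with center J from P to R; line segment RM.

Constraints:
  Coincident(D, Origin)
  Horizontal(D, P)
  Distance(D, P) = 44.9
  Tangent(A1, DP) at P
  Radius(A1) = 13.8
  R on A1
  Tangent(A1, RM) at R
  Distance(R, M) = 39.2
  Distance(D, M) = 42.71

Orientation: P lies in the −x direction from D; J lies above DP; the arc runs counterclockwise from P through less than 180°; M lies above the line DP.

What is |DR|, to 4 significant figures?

33.69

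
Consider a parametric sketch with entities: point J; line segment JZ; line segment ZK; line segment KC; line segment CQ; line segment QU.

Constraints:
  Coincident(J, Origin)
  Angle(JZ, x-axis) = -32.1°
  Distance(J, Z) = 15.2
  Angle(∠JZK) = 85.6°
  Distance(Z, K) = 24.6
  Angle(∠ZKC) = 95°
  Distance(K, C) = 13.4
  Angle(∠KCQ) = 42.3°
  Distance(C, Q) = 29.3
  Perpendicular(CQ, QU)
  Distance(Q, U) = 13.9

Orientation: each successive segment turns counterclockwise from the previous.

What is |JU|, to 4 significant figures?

34.25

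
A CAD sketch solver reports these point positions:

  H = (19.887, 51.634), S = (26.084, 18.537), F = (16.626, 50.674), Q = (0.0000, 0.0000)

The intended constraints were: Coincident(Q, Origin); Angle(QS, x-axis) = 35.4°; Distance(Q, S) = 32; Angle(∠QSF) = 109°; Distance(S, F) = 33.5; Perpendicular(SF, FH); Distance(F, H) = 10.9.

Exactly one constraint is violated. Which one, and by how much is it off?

Distance(F, H) = 10.9 — off by 7.50.

Q = (0.00, 0.00) ✓; QS at 35.40° ✓; |QS| = 32.00 ✓; ∠QSF = 109.0° ✓; |SF| = 33.50 ✓; ∠(SF, FH) = 90.00° ✓; |FH| = 3.399 ✗.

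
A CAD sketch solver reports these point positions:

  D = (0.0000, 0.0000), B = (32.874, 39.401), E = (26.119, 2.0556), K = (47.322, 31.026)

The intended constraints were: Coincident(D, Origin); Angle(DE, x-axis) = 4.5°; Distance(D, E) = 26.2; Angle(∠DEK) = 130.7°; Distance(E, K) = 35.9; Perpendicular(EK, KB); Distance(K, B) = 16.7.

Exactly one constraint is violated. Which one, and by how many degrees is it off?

Perpendicular(EK, KB) — off by 6.10°.

D = (0.00, 0.00) ✓; DE at 4.500° ✓; |DE| = 26.20 ✓; ∠DEK = 130.7° ✓; |EK| = 35.90 ✓; ∠(EK, KB) = 96.10° ✗; |KB| = 16.70 ✓.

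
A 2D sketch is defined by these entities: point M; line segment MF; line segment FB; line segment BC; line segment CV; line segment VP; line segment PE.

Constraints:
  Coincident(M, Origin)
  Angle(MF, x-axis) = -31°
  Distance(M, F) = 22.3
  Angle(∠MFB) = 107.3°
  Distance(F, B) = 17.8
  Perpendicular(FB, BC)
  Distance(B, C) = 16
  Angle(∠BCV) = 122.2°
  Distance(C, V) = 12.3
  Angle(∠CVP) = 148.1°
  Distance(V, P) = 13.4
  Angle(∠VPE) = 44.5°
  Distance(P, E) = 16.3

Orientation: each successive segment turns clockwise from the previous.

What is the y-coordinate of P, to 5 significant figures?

-0.28994

M is at the origin; MF runs at -31.0° with length 22.3, so F = (19.115, -11.485). ∠MFB = 107.3° gives FB at -103.70° from the x-axis; with |FB| = 17.8, B = (14.899, -28.779). The perpendicularity gives BC at right angles to FB, so BC runs at 166.30°; with |BC| = 16.0, C = (-0.64567, -24.990). ∠BCV = 122.2° gives CV at 108.50° from the x-axis; with |CV| = 12.3, V = (-4.5485, -13.325). ∠CVP = 148.1° gives VP at 76.600° from the x-axis; with |VP| = 13.4, P = (-1.4431, -0.28994). So P.y = -0.28994.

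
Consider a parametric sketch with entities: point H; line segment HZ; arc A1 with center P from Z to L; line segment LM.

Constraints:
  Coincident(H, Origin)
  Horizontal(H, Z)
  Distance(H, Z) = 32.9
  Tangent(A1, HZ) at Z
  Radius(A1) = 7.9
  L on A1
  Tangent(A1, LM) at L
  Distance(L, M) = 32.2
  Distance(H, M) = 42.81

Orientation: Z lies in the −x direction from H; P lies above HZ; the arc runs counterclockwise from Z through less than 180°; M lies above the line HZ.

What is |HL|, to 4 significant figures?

25.95

Checks: |PL| = 7.900 ✓; ∠(PL, LM) = 90.00° ✓; |LM| = 32.20 ✓; |HM| = 42.81 ✓.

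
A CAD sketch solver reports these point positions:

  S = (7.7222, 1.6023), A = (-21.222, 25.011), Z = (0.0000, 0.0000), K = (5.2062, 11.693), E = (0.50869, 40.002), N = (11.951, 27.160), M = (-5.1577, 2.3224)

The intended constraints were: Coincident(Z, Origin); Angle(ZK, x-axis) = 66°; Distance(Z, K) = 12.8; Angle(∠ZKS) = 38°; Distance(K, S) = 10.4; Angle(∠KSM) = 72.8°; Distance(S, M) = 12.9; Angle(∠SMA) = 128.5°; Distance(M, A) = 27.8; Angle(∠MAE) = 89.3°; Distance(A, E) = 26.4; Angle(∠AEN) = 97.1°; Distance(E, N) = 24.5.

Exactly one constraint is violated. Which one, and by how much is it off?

Distance(E, N) = 24.5 — off by 7.30.

Z = (0.00, 0.00) ✓; ZK at 66.00° ✓; |ZK| = 12.80 ✓; ∠ZKS = 38.00° ✓; |KS| = 10.40 ✓; ∠KSM = 72.80° ✓; |SM| = 12.90 ✓; ∠SMA = 128.5° ✓; |MA| = 27.80 ✓; ∠MAE = 89.30° ✓; |AE| = 26.40 ✓; ∠AEN = 97.10° ✓; |EN| = 17.20 ✗.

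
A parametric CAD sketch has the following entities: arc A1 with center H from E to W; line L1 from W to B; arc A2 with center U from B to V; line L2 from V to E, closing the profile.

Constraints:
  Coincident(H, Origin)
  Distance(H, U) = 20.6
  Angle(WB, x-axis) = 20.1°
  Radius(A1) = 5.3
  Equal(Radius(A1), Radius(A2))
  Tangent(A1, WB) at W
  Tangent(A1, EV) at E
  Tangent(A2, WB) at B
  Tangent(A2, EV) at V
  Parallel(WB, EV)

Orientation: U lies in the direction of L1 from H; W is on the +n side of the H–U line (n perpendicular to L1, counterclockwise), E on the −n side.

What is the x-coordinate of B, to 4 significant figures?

17.52

The slot axis is L1's direction at 20.1°, so u = (cos 20.1°, sin 20.1°) = (0.9391, 0.3437) and n = (−sin 20.1°, cos 20.1°) = (-0.3437, 0.9391). H is at the origin and U lies 20.6 along u from H, so U = 20.6·u = (19.35, 7.079). Tangency of A1 to both parallel lines with radius 5.3 puts W and E at H ± 5.3·n: W = (-1.821, 4.977), E = (1.821, -4.977). Equal radii place B and V the same way about U: B = U + 5.3·n = (17.52, 12.06), V = U − 5.3·n = (21.17, 2.102). So B.x = 17.52.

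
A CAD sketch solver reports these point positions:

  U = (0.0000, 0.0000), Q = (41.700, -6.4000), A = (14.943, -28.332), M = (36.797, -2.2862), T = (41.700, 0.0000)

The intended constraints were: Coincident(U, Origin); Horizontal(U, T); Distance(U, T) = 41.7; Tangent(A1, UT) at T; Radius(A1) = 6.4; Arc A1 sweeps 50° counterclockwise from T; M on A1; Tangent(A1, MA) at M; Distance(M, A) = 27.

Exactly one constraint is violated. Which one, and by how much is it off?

Distance(M, A) = 27 — off by 7.00.

U = (0.00, 0.00) ✓; U.y = 0.00, T.y = 0.00 ✓; |UT| = 41.70 ✓; ∠(QT, TU) = 90.00° ✓; |QT| = 6.400 ✓; bearing(Q→M) − bearing(Q→T) = 50.00° ✓; |QM| = 6.400 ✓; ∠(QM, MA) = 90.00° ✓; |MA| = 34.00 ✗.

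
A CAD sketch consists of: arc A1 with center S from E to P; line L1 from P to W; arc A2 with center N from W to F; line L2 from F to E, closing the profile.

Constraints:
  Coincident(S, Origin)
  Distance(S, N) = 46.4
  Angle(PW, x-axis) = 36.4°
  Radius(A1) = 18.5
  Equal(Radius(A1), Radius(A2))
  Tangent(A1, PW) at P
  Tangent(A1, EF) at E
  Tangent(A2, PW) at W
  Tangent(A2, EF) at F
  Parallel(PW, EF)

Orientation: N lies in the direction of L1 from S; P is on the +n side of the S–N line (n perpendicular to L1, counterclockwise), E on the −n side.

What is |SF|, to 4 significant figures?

49.95

The slot axis is L1's direction at 36.4°, so u = (cos 36.4°, sin 36.4°) = (0.8049, 0.5934) and n = (−sin 36.4°, cos 36.4°) = (-0.5934, 0.8049). S is at the origin and N lies 46.4 along u from S, so N = 46.4·u = (37.35, 27.53). Tangency of A1 to both parallel lines with radius 18.5 puts P and E at S ± 18.5·n: P = (-10.98, 14.89), E = (10.98, -14.89). Equal radii place W and F the same way about N: W = N + 18.5·n = (26.37, 42.43), F = N − 18.5·n = (48.33, 12.64). Then |SF| = |F − S| = 49.95.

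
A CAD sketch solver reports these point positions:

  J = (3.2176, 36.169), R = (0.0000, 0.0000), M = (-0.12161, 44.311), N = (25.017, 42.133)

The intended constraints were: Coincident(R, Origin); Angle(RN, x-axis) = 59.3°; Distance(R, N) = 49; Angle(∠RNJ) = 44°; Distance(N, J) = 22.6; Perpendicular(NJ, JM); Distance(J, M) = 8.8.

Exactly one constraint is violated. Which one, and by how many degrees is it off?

Perpendicular(NJ, JM) — off by 7.00°.

R = (0.00, 0.00) ✓; RN at 59.30° ✓; |RN| = 49.00 ✓; ∠RNJ = 44.00° ✓; |NJ| = 22.60 ✓; ∠(NJ, JM) = 83.00° ✗; |JM| = 8.800 ✓.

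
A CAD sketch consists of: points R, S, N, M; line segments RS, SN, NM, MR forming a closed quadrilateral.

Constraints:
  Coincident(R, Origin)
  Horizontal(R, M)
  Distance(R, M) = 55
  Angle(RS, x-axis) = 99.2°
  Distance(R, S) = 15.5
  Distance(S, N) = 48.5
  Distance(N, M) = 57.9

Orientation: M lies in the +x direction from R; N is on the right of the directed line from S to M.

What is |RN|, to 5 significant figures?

33.014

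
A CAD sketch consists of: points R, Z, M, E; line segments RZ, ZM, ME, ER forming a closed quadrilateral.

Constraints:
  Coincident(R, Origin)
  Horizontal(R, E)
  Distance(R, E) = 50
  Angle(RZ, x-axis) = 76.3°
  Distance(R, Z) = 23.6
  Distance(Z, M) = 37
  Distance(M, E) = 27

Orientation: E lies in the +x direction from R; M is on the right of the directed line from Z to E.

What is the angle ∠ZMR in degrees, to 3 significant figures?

39.4°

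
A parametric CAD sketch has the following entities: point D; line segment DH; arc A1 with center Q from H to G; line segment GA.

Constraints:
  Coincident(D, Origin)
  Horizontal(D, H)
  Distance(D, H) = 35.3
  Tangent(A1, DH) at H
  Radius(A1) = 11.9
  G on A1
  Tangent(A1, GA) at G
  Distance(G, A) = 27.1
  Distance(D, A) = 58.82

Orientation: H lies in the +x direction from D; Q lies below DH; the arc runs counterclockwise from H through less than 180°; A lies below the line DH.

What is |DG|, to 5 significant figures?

32.259

Checks: ∠(QH, HD) = 90.00° ✓; |QH| = 11.90 ✓; |QG| = 11.90 ✓; ∠(QG, GA) = 90.00° ✓; |GA| = 27.10 ✓; |DA| = 58.82 ✓.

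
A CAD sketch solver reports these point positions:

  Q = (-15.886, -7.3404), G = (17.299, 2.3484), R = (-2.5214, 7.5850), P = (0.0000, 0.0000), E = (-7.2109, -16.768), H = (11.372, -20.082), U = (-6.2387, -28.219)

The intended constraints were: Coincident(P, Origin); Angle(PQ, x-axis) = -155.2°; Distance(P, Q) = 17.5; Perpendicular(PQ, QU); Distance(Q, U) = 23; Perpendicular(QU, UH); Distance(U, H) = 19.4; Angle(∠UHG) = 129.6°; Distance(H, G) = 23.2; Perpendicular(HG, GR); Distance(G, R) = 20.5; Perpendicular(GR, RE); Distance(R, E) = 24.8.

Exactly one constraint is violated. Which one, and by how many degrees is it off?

Perpendicular(GR, RE) — off by 3.90°.

P = (0.00, 0.00) ✓; PQ at -155.2° ✓; |PQ| = 17.50 ✓; ∠(PQ, QU) = 90.00° ✓; |QU| = 23.00 ✓; ∠(QU, UH) = 90.00° ✓; |UH| = 19.40 ✓; ∠UHG = 129.6° ✓; |HG| = 23.20 ✓; ∠(HG, GR) = 90.00° ✓; |GR| = 20.50 ✓; ∠(GR, RE) = 93.90° ✗; |RE| = 24.80 ✓.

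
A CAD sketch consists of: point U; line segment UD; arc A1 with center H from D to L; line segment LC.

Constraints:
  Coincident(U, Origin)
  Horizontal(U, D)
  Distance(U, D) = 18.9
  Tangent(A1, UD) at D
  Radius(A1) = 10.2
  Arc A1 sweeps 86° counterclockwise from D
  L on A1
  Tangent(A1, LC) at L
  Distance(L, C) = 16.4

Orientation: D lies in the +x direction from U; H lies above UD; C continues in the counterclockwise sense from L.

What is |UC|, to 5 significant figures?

39.766

U is at the origin; U and D share the same y with |UD| = 18.9 and D on the +x side, so D = (18.900, 0.0000). Since A1 is tangent to UD there, HD ⟂ UD, so H = D + (0, 10.2) = (18.900, 10.200). On A1, D sits at bearing -90° from H; an 86° counterclockwise sweep puts L at bearing -4°, so L = H + 10.2·(cos -4°, sin -4°) = (29.075, 9.4885). The tangent condition forces HL to be normal to LC, so LC runs along (−sin -4°, cos -4°); with |LC| = 16.4, C = (30.219, 25.849). Then |UC| = |C − U| = 39.766.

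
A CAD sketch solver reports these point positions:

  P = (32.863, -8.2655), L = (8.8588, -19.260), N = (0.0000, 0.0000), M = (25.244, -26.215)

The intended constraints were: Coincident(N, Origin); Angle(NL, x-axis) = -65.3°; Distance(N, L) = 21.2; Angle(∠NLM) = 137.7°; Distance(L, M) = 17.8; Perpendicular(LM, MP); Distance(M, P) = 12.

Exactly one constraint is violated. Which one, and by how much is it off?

Distance(M, P) = 12 — off by 7.50.

N = (0.00, 0.00) ✓; NL at -65.30° ✓; |NL| = 21.20 ✓; ∠NLM = 137.7° ✓; |LM| = 17.80 ✓; ∠(LM, MP) = 90.00° ✓; |MP| = 19.50 ✗.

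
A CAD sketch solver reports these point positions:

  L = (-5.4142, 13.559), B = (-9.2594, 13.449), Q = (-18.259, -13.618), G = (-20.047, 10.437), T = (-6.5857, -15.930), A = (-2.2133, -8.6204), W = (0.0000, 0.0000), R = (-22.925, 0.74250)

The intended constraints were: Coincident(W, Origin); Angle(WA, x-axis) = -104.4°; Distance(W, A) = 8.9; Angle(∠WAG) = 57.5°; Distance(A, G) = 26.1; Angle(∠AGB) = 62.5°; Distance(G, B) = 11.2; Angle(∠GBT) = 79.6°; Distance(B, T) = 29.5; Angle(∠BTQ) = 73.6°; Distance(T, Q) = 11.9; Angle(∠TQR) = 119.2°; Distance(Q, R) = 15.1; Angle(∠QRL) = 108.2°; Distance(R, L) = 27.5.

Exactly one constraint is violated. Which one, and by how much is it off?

Distance(R, L) = 27.5 — off by 5.80.

W = (0.00, 0.00) ✓; WA at -104.4° ✓; |WA| = 8.900 ✓; ∠WAG = 57.50° ✓; |AG| = 26.10 ✓; ∠AGB = 62.50° ✓; |GB| = 11.20 ✓; ∠GBT = 79.60° ✓; |BT| = 29.50 ✓; ∠BTQ = 73.60° ✓; |TQ| = 11.90 ✓; ∠TQR = 119.2° ✓; |QR| = 15.10 ✓; ∠QRL = 108.2° ✓; |RL| = 21.70 ✗.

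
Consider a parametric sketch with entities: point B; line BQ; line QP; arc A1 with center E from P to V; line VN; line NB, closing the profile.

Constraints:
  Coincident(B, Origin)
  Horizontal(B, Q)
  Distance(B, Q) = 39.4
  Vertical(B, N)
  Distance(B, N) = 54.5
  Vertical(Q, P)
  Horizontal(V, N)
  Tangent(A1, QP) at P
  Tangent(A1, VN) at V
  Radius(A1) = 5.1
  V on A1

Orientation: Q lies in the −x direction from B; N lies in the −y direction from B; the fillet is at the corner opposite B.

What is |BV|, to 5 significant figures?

64.395

B is at the origin; BQ is horizontal with |BQ| = 39.4 and Q on the −x side, so Q = (-39.400, 0.0000). B and N share the same x with |BN| = 54.5 and N on the −y side, so N = (0.0000, -54.500). The virtual corner opposite B is at (-39.400, -54.500). Tangency of A1 to QP means the radius EP is perpendicular to QP and A1 meets VN tangentially, so EV is at right angles to VN, with radius 5.1, so the center E sits 5.1 in from both sides at E = (-34.300, -49.400). That places the tangent points at P = (-39.400, -49.400) on QP and V = (-34.300, -54.500) on VN. Then |BV| = |V − B| = 64.395.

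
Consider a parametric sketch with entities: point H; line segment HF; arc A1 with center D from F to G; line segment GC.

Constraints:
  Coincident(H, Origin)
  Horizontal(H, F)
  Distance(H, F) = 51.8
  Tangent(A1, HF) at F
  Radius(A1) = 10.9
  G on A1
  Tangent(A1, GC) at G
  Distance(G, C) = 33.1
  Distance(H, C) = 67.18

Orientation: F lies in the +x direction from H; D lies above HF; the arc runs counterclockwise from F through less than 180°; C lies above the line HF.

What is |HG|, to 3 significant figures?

63.7

H is at the origin; H and F share the same y with |HF| = 51.8 and F on the +x side, so F = (51.8, 0.00). A1 meets HF tangentially, so DF is at right angles to HF, so D = F + (0, 10.9) = (51.8, 10.9). Since DG ⟂ GC (tangency), |DC| = √(10.9² + 33.1²) = 34.8 regardless of where G sits on A1. So C lies on both circle(H, 67.18) and circle(D, 34.8); the above-HF intersection is C = (49.3, 45.7). G is the foot of the tangent from C: G = (61.9, 15.0).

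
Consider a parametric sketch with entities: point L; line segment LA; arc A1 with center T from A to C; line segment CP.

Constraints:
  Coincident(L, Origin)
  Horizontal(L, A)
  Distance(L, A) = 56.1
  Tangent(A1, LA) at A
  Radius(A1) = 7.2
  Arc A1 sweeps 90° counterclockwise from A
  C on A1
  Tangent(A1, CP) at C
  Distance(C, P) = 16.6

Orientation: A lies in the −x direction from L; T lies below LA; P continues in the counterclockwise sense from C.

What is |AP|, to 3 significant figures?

24.9

On A1, A sits at bearing 90° from T; a 90° counterclockwise sweep puts C at bearing 180°, so C = T + 7.2·(cos 180°, sin 180°) = (-63.3, -7.20). The tangent condition forces TC to be normal to CP, so CP runs along (−sin 180°, cos 180°); with |CP| = 16.6, P = (-63.3, -23.8). Then |AP| = |P − A| = 24.9.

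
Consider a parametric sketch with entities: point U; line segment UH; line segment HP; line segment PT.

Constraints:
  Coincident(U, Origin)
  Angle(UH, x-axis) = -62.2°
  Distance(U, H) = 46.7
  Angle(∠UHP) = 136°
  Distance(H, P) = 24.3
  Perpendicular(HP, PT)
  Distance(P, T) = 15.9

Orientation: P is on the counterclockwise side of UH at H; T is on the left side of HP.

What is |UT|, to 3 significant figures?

60.2

∠UHP = 136.0°, so HP runs at -62.2° + (180° − 136.0°) = -18.2° from the x-axis; with |HP| = 24.3, P = H + 24.3·(cos -18.2°, sin -18.2°) = (44.9, -48.9). HP ⟂ PT; with |PT| = 15.9 on the left of HP, T = P + 15.9·(0.312, 0.950) = (49.8, -33.8). Then |UT| = |T − U| = 60.2.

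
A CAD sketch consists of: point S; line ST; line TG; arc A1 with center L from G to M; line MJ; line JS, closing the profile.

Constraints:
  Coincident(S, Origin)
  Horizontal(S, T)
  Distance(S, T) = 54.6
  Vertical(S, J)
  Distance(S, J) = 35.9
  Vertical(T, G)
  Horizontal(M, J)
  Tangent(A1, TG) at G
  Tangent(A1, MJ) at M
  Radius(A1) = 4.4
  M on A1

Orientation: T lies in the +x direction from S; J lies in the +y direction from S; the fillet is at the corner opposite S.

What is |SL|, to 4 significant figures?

59.26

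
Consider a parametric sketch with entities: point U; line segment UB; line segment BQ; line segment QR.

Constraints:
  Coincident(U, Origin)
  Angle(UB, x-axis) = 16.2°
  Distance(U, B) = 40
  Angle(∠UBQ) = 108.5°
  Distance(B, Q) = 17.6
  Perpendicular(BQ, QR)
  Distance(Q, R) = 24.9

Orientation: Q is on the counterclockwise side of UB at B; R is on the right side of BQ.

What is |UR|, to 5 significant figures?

69.754

U is at the origin; UB runs at 16.2° with length 40.0, so B = 40.0·(cos 16.2°, sin 16.2°) = (38.412, 11.160). ∠UBQ = 108.5°, so BQ runs at 16.2° + (180° − 108.5°) = 87.700° from the x-axis; with |BQ| = 17.6, Q = B + 17.6·(cos 87.700°, sin 87.700°) = (39.118, 28.745). BQ is perpendicular to QR; with |QR| = 24.9 on the right of BQ, R = Q + 24.9·(0.99919, -0.040132) = (63.998, 27.746). Then |UR| = |R − U| = 69.754.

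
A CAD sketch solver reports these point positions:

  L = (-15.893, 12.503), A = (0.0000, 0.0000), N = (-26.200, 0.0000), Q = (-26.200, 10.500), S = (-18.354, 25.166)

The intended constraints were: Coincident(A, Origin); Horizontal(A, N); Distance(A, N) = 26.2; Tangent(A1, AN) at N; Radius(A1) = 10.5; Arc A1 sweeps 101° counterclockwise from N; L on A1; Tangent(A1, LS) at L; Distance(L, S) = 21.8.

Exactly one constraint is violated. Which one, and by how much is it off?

Distance(L, S) = 21.8 — off by 8.90.

A = (0.00, 0.00) ✓; A.y = 0.00, N.y = 0.00 ✓; |AN| = 26.20 ✓; ∠(QN, NA) = 90.00° ✓; |QN| = 10.50 ✓; bearing(Q→L) − bearing(Q→N) = 101.0° ✓; |QL| = 10.50 ✓; ∠(QL, LS) = 90.00° ✓; |LS| = 12.90 ✗.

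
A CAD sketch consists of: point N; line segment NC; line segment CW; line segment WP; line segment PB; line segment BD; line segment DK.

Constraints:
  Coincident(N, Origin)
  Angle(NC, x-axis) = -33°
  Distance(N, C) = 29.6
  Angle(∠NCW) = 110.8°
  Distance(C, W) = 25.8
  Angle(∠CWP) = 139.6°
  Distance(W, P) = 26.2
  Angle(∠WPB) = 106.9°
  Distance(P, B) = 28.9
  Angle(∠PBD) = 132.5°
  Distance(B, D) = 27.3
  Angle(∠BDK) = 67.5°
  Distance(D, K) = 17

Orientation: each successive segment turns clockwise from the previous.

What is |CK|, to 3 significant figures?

36.6

∠PBD = 132.5° gives BD at 96.8° from the x-axis; with |BD| = 27.3, D = (-28.1, -13.3). ∠BDK = 67.5° gives DK at -15.7° from the x-axis; with |DK| = 17.0, K = (-11.8, -17.9). Then |CK| = |K − C| = 36.6.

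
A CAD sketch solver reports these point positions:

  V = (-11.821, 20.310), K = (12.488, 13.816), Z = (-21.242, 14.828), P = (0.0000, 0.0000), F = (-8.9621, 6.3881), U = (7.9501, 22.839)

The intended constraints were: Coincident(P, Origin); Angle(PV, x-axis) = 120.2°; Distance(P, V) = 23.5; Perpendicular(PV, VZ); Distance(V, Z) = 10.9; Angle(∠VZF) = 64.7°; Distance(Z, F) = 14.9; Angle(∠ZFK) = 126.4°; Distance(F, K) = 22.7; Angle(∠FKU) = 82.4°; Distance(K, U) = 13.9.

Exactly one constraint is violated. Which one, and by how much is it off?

Distance(K, U) = 13.9 — off by 3.80.

P = (0.00, 0.00) ✓; PV at 120.2° ✓; |PV| = 23.50 ✓; ∠(PV, VZ) = 89.99° ✓; |VZ| = 10.90 ✓; ∠VZF = 64.70° ✓; |ZF| = 14.90 ✓; ∠ZFK = 126.4° ✓; |FK| = 22.70 ✓; ∠FKU = 82.40° ✓; |KU| = 10.10 ✗.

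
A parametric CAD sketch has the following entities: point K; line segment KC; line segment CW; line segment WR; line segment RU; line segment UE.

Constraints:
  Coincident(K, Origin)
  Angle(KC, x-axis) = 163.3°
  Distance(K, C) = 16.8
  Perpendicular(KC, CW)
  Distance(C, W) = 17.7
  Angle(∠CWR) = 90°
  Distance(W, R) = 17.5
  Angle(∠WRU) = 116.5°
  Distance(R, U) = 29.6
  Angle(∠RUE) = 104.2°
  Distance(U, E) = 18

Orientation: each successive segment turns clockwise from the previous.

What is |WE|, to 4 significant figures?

41.86

∠WRU = 116.5° gives RU at -80.20° from the x-axis; with |RU| = 29.6, U = (10.79, -12.42). ∠RUE = 104.2° gives UE at -156.0° from the x-axis; with |UE| = 18.0, E = (-5.649, -19.74). Then |WE| = |E − W| = 41.86.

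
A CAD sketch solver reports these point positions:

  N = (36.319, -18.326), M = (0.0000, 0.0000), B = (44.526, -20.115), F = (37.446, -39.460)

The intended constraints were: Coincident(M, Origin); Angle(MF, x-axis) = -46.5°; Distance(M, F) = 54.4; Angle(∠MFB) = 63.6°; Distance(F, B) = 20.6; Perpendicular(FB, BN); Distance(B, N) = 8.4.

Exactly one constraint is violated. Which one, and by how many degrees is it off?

Perpendicular(FB, BN) — off by 7.80°.

M = (0.00, 0.00) ✓; MF at -46.50° ✓; |MF| = 54.40 ✓; ∠MFB = 63.60° ✓; |FB| = 20.60 ✓; ∠(FB, BN) = 97.80° ✗; |BN| = 8.400 ✓.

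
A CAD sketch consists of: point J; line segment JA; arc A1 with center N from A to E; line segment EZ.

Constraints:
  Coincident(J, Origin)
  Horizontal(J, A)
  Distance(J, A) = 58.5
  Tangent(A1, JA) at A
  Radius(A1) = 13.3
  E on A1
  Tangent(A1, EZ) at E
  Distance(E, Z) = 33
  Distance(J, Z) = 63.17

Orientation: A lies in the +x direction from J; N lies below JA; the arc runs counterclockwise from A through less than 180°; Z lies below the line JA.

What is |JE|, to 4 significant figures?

46.96

Checks: |NE| = 13.30 ✓; ∠(NE, EZ) = 90.00° ✓; |EZ| = 33.00 ✓; |JZ| = 63.17 ✓.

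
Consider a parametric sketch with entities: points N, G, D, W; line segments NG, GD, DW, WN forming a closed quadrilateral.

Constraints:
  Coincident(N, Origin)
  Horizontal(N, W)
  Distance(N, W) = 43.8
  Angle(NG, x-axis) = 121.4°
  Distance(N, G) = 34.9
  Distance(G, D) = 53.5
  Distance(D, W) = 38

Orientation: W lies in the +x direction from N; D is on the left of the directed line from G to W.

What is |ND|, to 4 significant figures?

50.77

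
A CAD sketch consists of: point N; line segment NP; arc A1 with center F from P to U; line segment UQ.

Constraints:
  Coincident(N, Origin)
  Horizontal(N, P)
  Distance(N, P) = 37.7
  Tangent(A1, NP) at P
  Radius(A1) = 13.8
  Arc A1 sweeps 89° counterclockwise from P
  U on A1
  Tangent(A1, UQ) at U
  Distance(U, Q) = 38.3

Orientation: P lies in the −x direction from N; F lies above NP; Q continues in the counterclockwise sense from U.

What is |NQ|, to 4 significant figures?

56.82

On A1, P sits at bearing -90° from F; an 89° counterclockwise sweep puts U at bearing -1°, so U = F + 13.8·(cos -1°, sin -1°) = (-23.90, 13.56). Since A1 is tangent to UQ there, FU ⟂ UQ, so UQ runs along (−sin -1°, cos -1°); with |UQ| = 38.3, Q = (-23.23, 51.85). Then |NQ| = |Q − N| = 56.82.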